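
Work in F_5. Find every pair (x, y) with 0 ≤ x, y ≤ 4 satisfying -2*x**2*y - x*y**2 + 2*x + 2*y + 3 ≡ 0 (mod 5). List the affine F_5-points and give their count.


Affine F_5-points: {(0, 1), (1, 0), (3, 1), (3, 2), (4, 2), (4, 3)}; count = 6.

For each of the 25 pairs (x, y) ∈ F_5², evaluate f(x, y) mod 5. Record the zeros.
  x = 0: [0↦3, 1↦0, 2↦2, 3↦4, 4↦1]  zeros at y ∈ {1}
  x = 1: [0↦0, 1↦4, 2↦1, 3↦1, 4↦4]  zeros at y ∈ {0}
  x = 2: [0↦2, 1↦4, 2↦2, 3↦1, 4↦1]  zeros at y ∈ ∅
  x = 3: [0↦4, 1↦0, 2↦0, 3↦4, 4↦2]  zeros at y ∈ {1, 2}
  x = 4: [0↦1, 1↦2, 2↦0, 3↦0, 4↦2]  zeros at y ∈ {2, 3}
Collecting zeros: affine points = {(0, 1), (1, 0), (3, 1), (3, 2), (4, 2), (4, 3)}.
Total count |C(F_5)_aff| = 6.


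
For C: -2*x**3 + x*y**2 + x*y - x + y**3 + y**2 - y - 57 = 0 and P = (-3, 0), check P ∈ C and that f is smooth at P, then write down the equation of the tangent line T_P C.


Tangent line at P: -55*x - 4*y - 165 = 0.

Step 1: f(-3, 0) = 0, so P lies on C.
Step 2: partial derivatives
  f_x(x, y) = -6*x**2 + y**2 + y - 1, f_y(x, y) = 2*x*y + x + 3*y**2 + 2*y - 1.
  f_x(P) = -55, f_y(P) = -4 (gradient nonzero, so P is smooth).
Step 3: tangent line at P: -55·(x − -3) + -4·(y − 0) = 0.
Expanding: -55*x - 4*y - 165 = 0.


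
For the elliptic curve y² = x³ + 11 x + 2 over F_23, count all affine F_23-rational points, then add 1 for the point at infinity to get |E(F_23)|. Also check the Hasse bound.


Affine points = {(0, 5), (0, 18), (2, 3), (2, 20), (3, 4), (3, 19), (4, 8), (4, 15), (6, 10), (6, 13), (7, 10), (7, 13), (8, 2), (8, 21), (9, 5), (9, 18), (10, 10), (10, 13), (14, 5), (14, 18), (15, 0), (18, 11), (18, 12), (19, 3), (19, 20), (21, 8), (21, 15), (22, 6), (22, 17)}; affine count = 29; |E(F_23)| = 30.

Discriminant check: Δ ∝ 4a³ + 27b² = 4·11³ + 27·2² = 4·1331 + 27·4 ≡ 4 (mod 23). Nonzero ⇒ E is nonsingular.
For each x ∈ F_23, compute rhs = x³ + 11·x + 2 mod 23, then count y ∈ F_23 with y² ≡ rhs.
  x = 0: rhs = 2, matching y values: 5, 18 (2 points).
  x = 1: rhs = 14, matching y values: none (0 points).
  x = 2: rhs = 9, matching y values: 3, 20 (2 points).
  x = 3: rhs = 16, matching y values: 4, 19 (2 points).
  x = 4: rhs = 18, matching y values: 8, 15 (2 points).
  x = 5: rhs = 21, matching y values: none (0 points).
  x = 6: rhs = 8, matching y values: 10, 13 (2 points).
  x = 7: rhs = 8, matching y values: 10, 13 (2 points).
  x = 8: rhs = 4, matching y values: 2, 21 (2 points).
  x = 9: rhs = 2, matching y values: 5, 18 (2 points).
  x = 10: rhs = 8, matching y values: 10, 13 (2 points).
  x = 11: rhs = 5, matching y values: none (0 points).
  x = 12: rhs = 22, matching y values: none (0 points).
  x = 13: rhs = 19, matching y values: none (0 points).
  x = 14: rhs = 2, matching y values: 5, 18 (2 points).
  x = 15: rhs = 0, matching y values: 0 (1 points).
  x = 16: rhs = 19, matching y values: none (0 points).
  x = 17: rhs = 19, matching y values: none (0 points).
  x = 18: rhs = 6, matching y values: 11, 12 (2 points).
  x = 19: rhs = 9, matching y values: 3, 20 (2 points).
  x = 20: rhs = 11, matching y values: none (0 points).
  x = 21: rhs = 18, matching y values: 8, 15 (2 points).
  x = 22: rhs = 13, matching y values: 6, 17 (2 points).
Total affine count: 29.
Full point count |E(F_23)| = 29 + 1 = 30.
Hasse bound: |30 − (23+1)| = |6| = 6 ≤ 2√23 ≈ 9.5917 ✓.


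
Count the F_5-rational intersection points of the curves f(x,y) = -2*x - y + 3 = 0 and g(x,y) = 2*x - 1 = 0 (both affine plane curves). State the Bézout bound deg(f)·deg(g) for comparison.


Common zeros: {(3, 2)}; count = 1; Bézout bound = 1.

deg(f) = 1, deg(g) = 1, so Bézout bound = 1.
Scan x ∈ F_5. For each x, list the y ∈ F_5 with f(x, y) ≡ 0 and those with g(x, y) ≡ 0 (mod 5); the common zeros in that column are the intersection.
  x = 0: f ≡ 0 at y ∈ {3}; g ≡ 0 at y ∈ ∅; common: ∅.
  x = 1: f ≡ 0 at y ∈ {1}; g ≡ 0 at y ∈ ∅; common: ∅.
  x = 2: f ≡ 0 at y ∈ {4}; g ≡ 0 at y ∈ ∅; common: ∅.
  x = 3: f ≡ 0 at y ∈ {2}; g ≡ 0 at y ∈ {0, 1, 2, 3, 4}; common: {2}.
  x = 4: f ≡ 0 at y ∈ {0}; g ≡ 0 at y ∈ ∅; common: ∅.
Collecting: common zeros = {(3, 2)}, so the count is 1.
Comparison with the Bézout bound: 1 ≤ 1 = deg(f)·deg(g), as expected for curves with no common component (the bound is attained).


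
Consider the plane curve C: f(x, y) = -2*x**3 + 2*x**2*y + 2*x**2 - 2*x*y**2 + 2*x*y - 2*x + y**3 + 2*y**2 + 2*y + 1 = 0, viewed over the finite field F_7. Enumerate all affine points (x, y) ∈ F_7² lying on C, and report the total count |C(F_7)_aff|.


Affine F_7-points: {(0, 2), (0, 4), (0, 6), (1, 5), (2, 4), (2, 6), (3, 3), (3, 4), (4, 2), (5, 1), (5, 6), (6, 0), (6, 1), (6, 2)}; count = 14.

For each of the 49 pairs (x, y) ∈ F_7², evaluate f(x, y) mod 7. Record the zeros.
  x = 0: [0↦1, 1↦6, 2↦0, 3↦3, 4↦0, 5↦4, 6↦0]  zeros at y ∈ {2, 4, 6}
  x = 1: [0↦6, 1↦6, 2↦5, 3↦2, 4↦3, 5↦0, 6↦6]  zeros at y ∈ {5}
  x = 2: [0↦3, 1↦2, 2↦3, 3↦5, 4↦0, 5↦1, 6↦0]  zeros at y ∈ {4, 6}
  x = 3: [0↦1, 1↦3, 2↦3, 3↦0, 4↦0, 5↦2, 6↦5]  zeros at y ∈ {3, 4}
  x = 4: [0↦2, 1↦4, 2↦0, 3↦3, 4↦5, 5↦5, 6↦2]  zeros at y ∈ {2}
  x = 5: [0↦1, 1↦0, 2↦3, 3↦2, 4↦3, 5↦5, 6↦0]  zeros at y ∈ {1, 6}
  x = 6: [0↦0, 1↦0, 2↦0, 3↦6, 4↦3, 5↦4, 6↦1]  zeros at y ∈ {0, 1, 2}
Collecting zeros: affine points = {(0, 2), (0, 4), (0, 6), (1, 5), (2, 4), (2, 6), (3, 3), (3, 4), (4, 2), (5, 1), (5, 6), (6, 0), (6, 1), (6, 2)}.
Total count |C(F_7)_aff| = 14.


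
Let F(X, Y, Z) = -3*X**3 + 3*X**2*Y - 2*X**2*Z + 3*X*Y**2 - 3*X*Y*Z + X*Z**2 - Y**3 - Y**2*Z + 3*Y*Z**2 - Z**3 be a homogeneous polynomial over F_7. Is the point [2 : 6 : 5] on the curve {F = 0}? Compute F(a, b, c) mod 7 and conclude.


F(2,6,5) ≡ 2 (mod 7); P is NOT on the curve.

Evaluate F(2, 6, 5) term-by-term (mod 7).
  -3*X**3 ↦ -3·8·1·1 = -24
  3*X**2*Y ↦ 3·4·6·1 = 72
  -2*X**2*Z ↦ -2·4·1·5 = -40
  3*X*Y**2 ↦ 3·2·36·1 = 216
  -3*X*Y*Z ↦ -3·2·6·5 = -180
  X*Z**2 ↦ 1·2·1·25 = 50
  -Y**3 ↦ -1·1·216·1 = -216
  -Y**2*Z ↦ -1·1·36·5 = -180
  3*Y*Z**2 ↦ 3·1·6·25 = 450
  -Z**3 ↦ -1·1·1·125 = -125
Sum: F(2, 6, 5) = (-24) + (72) + (-40) + (216) + (-180) + (50) + (-216) + (-180) + (450) + (-125) = 23.
Reducing mod 7: 23 ≡ 2 (mod 7).
Since F(a, b, c) ≡ 2 ≠ 0 (mod 7), P does NOT lie on the curve.


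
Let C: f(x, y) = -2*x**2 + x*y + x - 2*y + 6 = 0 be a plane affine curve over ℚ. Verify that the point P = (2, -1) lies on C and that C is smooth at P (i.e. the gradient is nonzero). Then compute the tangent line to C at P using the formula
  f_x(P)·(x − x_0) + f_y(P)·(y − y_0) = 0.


Tangent line at P: 16 - 8*x = 0.

Step 1: f(2, -1) = 0, so P lies on C.
Step 2: partial derivatives
  f_x(x, y) = -4*x + y + 1, f_y(x, y) = x - 2.
  f_x(P) = -8, f_y(P) = 0 (gradient nonzero, so P is smooth).
Step 3: tangent line at P: -8·(x − 2) + 0·(y − -1) = 0.
Expanding: 16 - 8*x = 0.


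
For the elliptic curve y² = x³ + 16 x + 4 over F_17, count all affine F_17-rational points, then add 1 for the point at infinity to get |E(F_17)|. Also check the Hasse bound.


Affine points = {(0, 2), (0, 15), (1, 2), (1, 15), (4, 8), (4, 9), (7, 0), (8, 7), (8, 10), (10, 5), (10, 12), (11, 7), (11, 10), (15, 7), (15, 10), (16, 2), (16, 15)}; affine count = 17; |E(F_17)| = 18.

Discriminant check: Δ ∝ 4a³ + 27b² = 4·16³ + 27·4² = 4·4096 + 27·16 ≡ 3 (mod 17). Nonzero ⇒ E is nonsingular.
For each x ∈ F_17, compute rhs = x³ + 16·x + 4 mod 17, then count y ∈ F_17 with y² ≡ rhs.
  x = 0: rhs = 4, matching y values: 2, 15 (2 points).
  x = 1: rhs = 4, matching y values: 2, 15 (2 points).
  x = 2: rhs = 10, matching y values: none (0 points).
  x = 3: rhs = 11, matching y values: none (0 points).
  x = 4: rhs = 13, matching y values: 8, 9 (2 points).
  x = 5: rhs = 5, matching y values: none (0 points).
  x = 6: rhs = 10, matching y values: none (0 points).
  x = 7: rhs = 0, matching y values: 0 (1 points).
  x = 8: rhs = 15, matching y values: 7, 10 (2 points).
  x = 9: rhs = 10, matching y values: none (0 points).
  x = 10: rhs = 8, matching y values: 5, 12 (2 points).
  x = 11: rhs = 15, matching y values: 7, 10 (2 points).
  x = 12: rhs = 3, matching y values: none (0 points).
  x = 13: rhs = 12, matching y values: none (0 points).
  x = 14: rhs = 14, matching y values: none (0 points).
  x = 15: rhs = 15, matching y values: 7, 10 (2 points).
  x = 16: rhs = 4, matching y values: 2, 15 (2 points).
Total affine count: 17.
Full point count |E(F_17)| = 17 + 1 = 18.
Hasse bound: |18 − (17+1)| = |0| = 0 ≤ 2√17 ≈ 8.2462 ✓.


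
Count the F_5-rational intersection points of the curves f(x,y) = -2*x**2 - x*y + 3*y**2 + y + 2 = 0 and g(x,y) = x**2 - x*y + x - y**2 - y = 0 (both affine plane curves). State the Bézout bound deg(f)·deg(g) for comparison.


Common zeros: {(4, 0)}; count = 1; Bézout bound = 4.

deg(f) = 2, deg(g) = 2, so Bézout bound = 4.
Scan x ∈ F_5. For each x, list the y ∈ F_5 with f(x, y) ≡ 0 and those with g(x, y) ≡ 0 (mod 5); the common zeros in that column are the intersection.
  x = 0: f ≡ 0 at y ∈ ∅; g ≡ 0 at y ∈ {0, 4}; common: ∅.
  x = 1: f ≡ 0 at y ∈ {0}; g ≡ 0 at y ∈ ∅; common: ∅.
  x = 2: f ≡ 0 at y ∈ ∅; g ≡ 0 at y ∈ ∅; common: ∅.
  x = 3: f ≡ 0 at y ∈ {1, 3}; g ≡ 0 at y ∈ {2, 4}; common: ∅.
  x = 4: f ≡ 0 at y ∈ {0, 1}; g ≡ 0 at y ∈ {0}; common: {0}.
Collecting: common zeros = {(4, 0)}, so the count is 1.
Comparison with the Bézout bound: 1 ≤ 4 = deg(f)·deg(g), as expected for curves with no common component (the affine F_5-count falls short of the bound because intersections may lie at infinity, over extension fields, or carry multiplicity).


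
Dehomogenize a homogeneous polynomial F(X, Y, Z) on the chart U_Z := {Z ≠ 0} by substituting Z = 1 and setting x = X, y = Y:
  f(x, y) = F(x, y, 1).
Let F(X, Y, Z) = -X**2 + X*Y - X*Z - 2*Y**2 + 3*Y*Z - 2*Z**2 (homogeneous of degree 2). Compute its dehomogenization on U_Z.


f(x, y) = -x**2 + x*y - x - 2*y**2 + 3*y - 2

On U_Z we set Z = 1. Each monomial c·X^i·Y^j·Z^k in F becomes c·x^i·y^j·1^k = c·x^i·y^j.
Substituting Z = 1: F(X, Y, 1) = -x**2 + x*y - x - 2*y**2 + 3*y - 2.
Note: deg(f) ≤ deg(F) = 2; strict inequality happens when F is divisible by Z (lost terms).


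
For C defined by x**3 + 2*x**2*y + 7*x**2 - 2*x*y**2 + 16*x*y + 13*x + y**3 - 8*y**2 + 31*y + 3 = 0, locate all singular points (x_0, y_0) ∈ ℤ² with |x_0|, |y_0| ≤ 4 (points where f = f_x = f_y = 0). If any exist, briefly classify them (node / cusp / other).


Singular points: {(-3, 1)}; classification: cusp.

Compute partial derivatives:
  f_x = 3*x**2 + 4*x*y + 14*x - 2*y**2 + 16*y + 13.
  f_y = 2*x**2 - 4*x*y + 16*x + 3*y**2 - 16*y + 31.
Scan x_0 ∈ {−4, ..., 4}. For each x_0, f_y(x_0, y) is a polynomial in y; find its integer roots y ∈ {−4, ..., 4}, then test f_x and f at those candidates.
  x = -4: f_y(-4, y) = 3*y**2 - 1; no integer root y with |y| ≤ 4.
  x = -3: f_y(-3, y) = 3*y**2 - 4*y + 1; vanishes at y ∈ {1}. (-3, 1): f_x = 0, f = 0 — SINGULAR.
  x = -2: f_y(-2, y) = 3*y**2 - 8*y + 7; no integer root y with |y| ≤ 4.
  x = -1: f_y(-1, y) = 3*y**2 - 12*y + 17; no integer root y with |y| ≤ 4.
  x = 0: f_y(0, y) = 3*y**2 - 16*y + 31; no integer root y with |y| ≤ 4.
  x = 1: f_y(1, y) = 3*y**2 - 20*y + 49; no integer root y with |y| ≤ 4.
  x = 2: f_y(2, y) = 3*y**2 - 24*y + 71; no integer root y with |y| ≤ 4.
  x = 3: f_y(3, y) = 3*y**2 - 28*y + 97; no integer root y with |y| ≤ 4.
  x = 4: f_y(4, y) = 3*y**2 - 32*y + 127; no integer root y with |y| ≤ 4.
Only singular point on the grid: (-3, 1).
Classify: substitute x = -3 + u, y = 1 + v and expand: f = u**3 + 2*u**2*v - 2*u*v**2 + v**3 + v**2.
No constant or linear terms (consistent with a singular point). Quadratic part: v**2. Cubic part: u**3 + 2*u**2*v - 2*u*v**2 + v**3.
The quadratic part v**2 is a perfect square, so there is a single (double) tangent line v = 0, i.e. y = 1. Restricting the cubic part to that line (v = 0) leaves u**3 ≠ 0, so f is not divisible by v and the branch is v² ≈ -u**3 to lowest order — this is a cusp.
Classification: cusp.


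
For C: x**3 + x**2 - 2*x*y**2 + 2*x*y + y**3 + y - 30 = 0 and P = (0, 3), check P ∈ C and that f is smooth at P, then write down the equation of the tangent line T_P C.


Tangent line at P: -12*x + 28*y - 84 = 0.

Step 1: f(0, 3) = 0, so P lies on C.
Step 2: partial derivatives
  f_x(x, y) = 3*x**2 + 2*x - 2*y**2 + 2*y, f_y(x, y) = -4*x*y + 2*x + 3*y**2 + 1.
  f_x(P) = -12, f_y(P) = 28 (gradient nonzero, so P is smooth).
Step 3: tangent line at P: -12·(x − 0) + 28·(y − 3) = 0.
Expanding: -12*x + 28*y - 84 = 0.


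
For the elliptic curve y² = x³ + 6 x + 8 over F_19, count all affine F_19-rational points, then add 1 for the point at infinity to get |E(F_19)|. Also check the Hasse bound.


Affine points = {(2, 3), (2, 16), (4, 1), (4, 18), (5, 7), (5, 12), (8, 6), (8, 13), (10, 2), (10, 17), (14, 9), (14, 10), (16, 1), (16, 18), (17, 8), (17, 11), (18, 1), (18, 18)}; affine count = 18; |E(F_19)| = 19.

Discriminant check: Δ ∝ 4a³ + 27b² = 4·6³ + 27·8² = 4·216 + 27·64 ≡ 8 (mod 19). Nonzero ⇒ E is nonsingular.
For each x ∈ F_19, compute rhs = x³ + 6·x + 8 mod 19, then count y ∈ F_19 with y² ≡ rhs.
  x = 0: rhs = 8, matching y values: none (0 points).
  x = 1: rhs = 15, matching y values: none (0 points).
  x = 2: rhs = 9, matching y values: 3, 16 (2 points).
  x = 3: rhs = 15, matching y values: none (0 points).
  x = 4: rhs = 1, matching y values: 1, 18 (2 points).
  x = 5: rhs = 11, matching y values: 7, 12 (2 points).
  x = 6: rhs = 13, matching y values: none (0 points).
  x = 7: rhs = 13, matching y values: none (0 points).
  x = 8: rhs = 17, matching y values: 6, 13 (2 points).
  x = 9: rhs = 12, matching y values: none (0 points).
  x = 10: rhs = 4, matching y values: 2, 17 (2 points).
  x = 11: rhs = 18, matching y values: none (0 points).
  x = 12: rhs = 3, matching y values: none (0 points).
  x = 13: rhs = 3, matching y values: none (0 points).
  x = 14: rhs = 5, matching y values: 9, 10 (2 points).
  x = 15: rhs = 15, matching y values: none (0 points).
  x = 16: rhs = 1, matching y values: 1, 18 (2 points).
  x = 17: rhs = 7, matching y values: 8, 11 (2 points).
  x = 18: rhs = 1, matching y values: 1, 18 (2 points).
Total affine count: 18.
Full point count |E(F_19)| = 18 + 1 = 19.
Hasse bound: |19 − (19+1)| = |-1| = 1 ≤ 2√19 ≈ 8.7178 ✓.


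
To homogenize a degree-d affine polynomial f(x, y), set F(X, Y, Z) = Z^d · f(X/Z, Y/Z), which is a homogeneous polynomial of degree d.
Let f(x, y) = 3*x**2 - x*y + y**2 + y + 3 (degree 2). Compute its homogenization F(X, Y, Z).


F(X, Y, Z) = 3*X**2 - X*Y + Y**2 + Y*Z + 3*Z**2

deg(f) = 2.
Substitute x = X/Z, y = Y/Z into f, then multiply by Z^2.
  monomial 3·x^2·y^0 ↦ 3·X^2·Y^0·Z^0.
  monomial -1·x^1·y^1 ↦ -1·X^1·Y^1·Z^0.
  monomial 1·x^0·y^2 ↦ 1·X^0·Y^2·Z^0.
  monomial 1·x^0·y^1 ↦ 1·X^0·Y^1·Z^1.
  monomial 3·x^0·y^0 ↦ 3·X^0·Y^0·Z^2.
Collecting: F(X, Y, Z) = 3*X**2 - X*Y + Y**2 + Y*Z + 3*Z**2.


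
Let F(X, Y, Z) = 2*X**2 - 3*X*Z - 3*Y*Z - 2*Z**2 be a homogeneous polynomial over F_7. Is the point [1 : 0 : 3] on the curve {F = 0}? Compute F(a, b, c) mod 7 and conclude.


F(1,0,3) ≡ 3 (mod 7); P is NOT on the curve.

Evaluate F(1, 0, 3) term-by-term (mod 7).
  2*X**2 ↦ 2·1·1·1 = 2
  -3*X*Z ↦ -3·1·1·3 = -9
  -3*Y*Z ↦ -3·1·0·3 = 0
  -2*Z**2 ↦ -2·1·1·9 = -18
Sum: F(1, 0, 3) = (2) + (-9) + (0) + (-18) = -25.
Reducing mod 7: -25 ≡ 3 (mod 7).
Since F(a, b, c) ≡ 3 ≠ 0 (mod 7), P does NOT lie on the curve.


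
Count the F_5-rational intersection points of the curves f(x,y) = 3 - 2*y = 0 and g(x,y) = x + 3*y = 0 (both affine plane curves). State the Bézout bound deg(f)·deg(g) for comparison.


Common zeros: {(3, 4)}; count = 1; Bézout bound = 1.

deg(f) = 1, deg(g) = 1, so Bézout bound = 1.
Scan x ∈ F_5. For each x, list the y ∈ F_5 with f(x, y) ≡ 0 and those with g(x, y) ≡ 0 (mod 5); the common zeros in that column are the intersection.
  x = 0: f ≡ 0 at y ∈ {4}; g ≡ 0 at y ∈ {0}; common: ∅.
  x = 1: f ≡ 0 at y ∈ {4}; g ≡ 0 at y ∈ {3}; common: ∅.
  x = 2: f ≡ 0 at y ∈ {4}; g ≡ 0 at y ∈ {1}; common: ∅.
  x = 3: f ≡ 0 at y ∈ {4}; g ≡ 0 at y ∈ {4}; common: {4}.
  x = 4: f ≡ 0 at y ∈ {4}; g ≡ 0 at y ∈ {2}; common: ∅.
Collecting: common zeros = {(3, 4)}, so the count is 1.
Comparison with the Bézout bound: 1 ≤ 1 = deg(f)·deg(g), as expected for curves with no common component (the bound is attained).


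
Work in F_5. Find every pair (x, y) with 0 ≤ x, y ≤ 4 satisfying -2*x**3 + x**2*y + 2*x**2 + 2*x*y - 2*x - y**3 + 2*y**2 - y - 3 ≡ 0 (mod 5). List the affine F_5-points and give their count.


Affine F_5-points: {(0, 2), (0, 3), (1, 0), (2, 0), (3, 0), (3, 1)}; count = 6.

For each of the 25 pairs (x, y) ∈ F_5², evaluate f(x, y) mod 5. Record the zeros.
  x = 0: [0↦2, 1↦2, 2↦0, 3↦0, 4↦1]  zeros at y ∈ {2, 3}
  x = 1: [0↦0, 1↦3, 2↦4, 3↦2, 4↦1]  zeros at y ∈ {0}
  x = 2: [0↦0, 1↦3, 2↦4, 3↦2, 4↦1]  zeros at y ∈ {0}
  x = 3: [0↦0, 1↦0, 2↦3, 3↦3, 4↦4]  zeros at y ∈ {0, 1}
  x = 4: [0↦3, 1↦2, 2↦4, 3↦3, 4↦3]  zeros at y ∈ ∅
Collecting zeros: affine points = {(0, 2), (0, 3), (1, 0), (2, 0), (3, 0), (3, 1)}.
Total count |C(F_5)_aff| = 6.


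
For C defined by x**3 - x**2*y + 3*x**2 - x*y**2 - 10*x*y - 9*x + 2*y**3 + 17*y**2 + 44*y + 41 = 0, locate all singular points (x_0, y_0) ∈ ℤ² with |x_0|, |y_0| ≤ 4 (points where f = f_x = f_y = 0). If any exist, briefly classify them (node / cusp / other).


Singular points: {(-2, -3)}; classification: cusp.

Compute partial derivatives:
  f_x = 3*x**2 - 2*x*y + 6*x - y**2 - 10*y - 9.
  f_y = -x**2 - 2*x*y - 10*x + 6*y**2 + 34*y + 44.
Scan x_0 ∈ {−4, ..., 4}. For each x_0, f_y(x_0, y) is a polynomial in y; find its integer roots y ∈ {−4, ..., 4}, then test f_x and f at those candidates.
  x = -4: f_y(-4, y) = 6*y**2 + 42*y + 68; no integer root y with |y| ≤ 4.
  x = -3: f_y(-3, y) = 6*y**2 + 40*y + 65; no integer root y with |y| ≤ 4.
  x = -2: f_y(-2, y) = 6*y**2 + 38*y + 60; vanishes at y ∈ {-3}. (-2, -3): f_x = 0, f = 0 — SINGULAR.
  x = -1: f_y(-1, y) = 6*y**2 + 36*y + 53; no integer root y with |y| ≤ 4.
  x = 0: f_y(0, y) = 6*y**2 + 34*y + 44; vanishes at y ∈ {-2}. (0, -2): f_x = 7 ≠ 0.
  x = 1: f_y(1, y) = 6*y**2 + 32*y + 33; no integer root y with |y| ≤ 4.
  x = 2: f_y(2, y) = 6*y**2 + 30*y + 20; no integer root y with |y| ≤ 4.
  x = 3: f_y(3, y) = 6*y**2 + 28*y + 5; no integer root y with |y| ≤ 4.
  x = 4: f_y(4, y) = 6*y**2 + 26*y - 12; no integer root y with |y| ≤ 4.
Only singular point on the grid: (-2, -3).
Classify: substitute x = -2 + u, y = -3 + v and expand: f = u**3 - u**2*v - u*v**2 + 2*v**3 + v**2.
No constant or linear terms (consistent with a singular point). Quadratic part: v**2. Cubic part: u**3 - u**2*v - u*v**2 + 2*v**3.
The quadratic part v**2 is a perfect square, so there is a single (double) tangent line v = 0, i.e. y = -3. Restricting the cubic part to that line (v = 0) leaves u**3 ≠ 0, so f is not divisible by v and the branch is v² ≈ -u**3 to lowest order — this is a cusp.
Classification: cusp.


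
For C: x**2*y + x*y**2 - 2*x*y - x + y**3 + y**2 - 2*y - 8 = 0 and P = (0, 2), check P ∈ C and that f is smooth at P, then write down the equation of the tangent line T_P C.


Tangent line at P: -x + 14*y - 28 = 0.

Step 1: f(0, 2) = 0, so P lies on C.
Step 2: partial derivatives
  f_x(x, y) = 2*x*y + y**2 - 2*y - 1, f_y(x, y) = x**2 + 2*x*y - 2*x + 3*y**2 + 2*y - 2.
  f_x(P) = -1, f_y(P) = 14 (gradient nonzero, so P is smooth).
Step 3: tangent line at P: -1·(x − 0) + 14·(y − 2) = 0.
Expanding: -x + 14*y - 28 = 0.


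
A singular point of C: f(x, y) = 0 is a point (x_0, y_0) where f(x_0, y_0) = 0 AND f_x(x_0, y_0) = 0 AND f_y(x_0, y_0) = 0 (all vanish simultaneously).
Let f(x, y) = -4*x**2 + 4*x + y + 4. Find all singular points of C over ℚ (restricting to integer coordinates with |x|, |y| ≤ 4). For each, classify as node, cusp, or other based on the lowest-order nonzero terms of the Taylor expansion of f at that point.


No singular points in the scanned grid; C is smooth there.

Compute partial derivatives:
  f_x = 4 - 8*x.
  f_y = 1.
f_y = 1 is a nonzero constant, so f_y never vanishes: no point (x, y) can satisfy f = f_x = f_y = 0. In particular no (x, y) ∈ {−4, ..., 4}² is singular; the curve is smooth.


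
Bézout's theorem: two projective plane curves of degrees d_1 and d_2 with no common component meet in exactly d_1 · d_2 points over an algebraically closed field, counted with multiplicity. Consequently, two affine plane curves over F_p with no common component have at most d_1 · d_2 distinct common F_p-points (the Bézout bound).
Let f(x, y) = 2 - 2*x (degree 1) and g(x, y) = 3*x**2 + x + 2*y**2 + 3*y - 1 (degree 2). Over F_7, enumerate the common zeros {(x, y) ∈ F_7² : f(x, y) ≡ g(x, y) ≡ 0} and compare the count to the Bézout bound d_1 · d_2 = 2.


Common zeros: ∅; count = 0; Bézout bound = 2.

deg(f) = 1, deg(g) = 2, so Bézout bound = 2.
Scan x ∈ F_7. For each x, list the y ∈ F_7 with f(x, y) ≡ 0 and those with g(x, y) ≡ 0 (mod 7); the common zeros in that column are the intersection.
  x = 0: f ≡ 0 at y ∈ ∅; g ≡ 0 at y ∈ ∅; common: ∅.
  x = 1: f ≡ 0 at y ∈ {0, 1, 2, 3, 4, 5, 6}; g ≡ 0 at y ∈ ∅; common: ∅.
  x = 2: f ≡ 0 at y ∈ ∅; g ≡ 0 at y ∈ ∅; common: ∅.
  x = 3: f ≡ 0 at y ∈ ∅; g ≡ 0 at y ∈ {3, 6}; common: ∅.
  x = 4: f ≡ 0 at y ∈ ∅; g ≡ 0 at y ∈ {1}; common: ∅.
  x = 5: f ≡ 0 at y ∈ ∅; g ≡ 0 at y ∈ {1}; common: ∅.
  x = 6: f ≡ 0 at y ∈ ∅; g ≡ 0 at y ∈ {3, 6}; common: ∅.
Collecting: common zeros = ∅, so the count is 0.
Comparison with the Bézout bound: 0 ≤ 2 = deg(f)·deg(g), as expected for curves with no common component (the affine F_7-count falls short of the bound because intersections may lie at infinity, over extension fields, or carry multiplicity).


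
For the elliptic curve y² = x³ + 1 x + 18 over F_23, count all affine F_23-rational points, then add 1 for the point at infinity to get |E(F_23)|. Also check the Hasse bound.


Affine points = {(0, 8), (0, 15), (3, 5), (3, 18), (7, 0), (8, 3), (8, 20), (10, 4), (10, 19), (11, 7), (11, 16), (14, 4), (14, 19), (15, 2), (15, 21), (16, 6), (16, 17), (17, 7), (17, 16), (18, 7), (18, 16), (21, 10), (21, 13), (22, 4), (22, 19)}; affine count = 25; |E(F_23)| = 26.

Discriminant check: Δ ∝ 4a³ + 27b² = 4·1³ + 27·18² = 4·1 + 27·324 ≡ 12 (mod 23). Nonzero ⇒ E is nonsingular.
For each x ∈ F_23, compute rhs = x³ + 1·x + 18 mod 23, then count y ∈ F_23 with y² ≡ rhs.
  x = 0: rhs = 18, matching y values: 8, 15 (2 points).
  x = 1: rhs = 20, matching y values: none (0 points).
  x = 2: rhs = 5, matching y values: none (0 points).
  x = 3: rhs = 2, matching y values: 5, 18 (2 points).
  x = 4: rhs = 17, matching y values: none (0 points).
  x = 5: rhs = 10, matching y values: none (0 points).
  x = 6: rhs = 10, matching y values: none (0 points).
  x = 7: rhs = 0, matching y values: 0 (1 points).
  x = 8: rhs = 9, matching y values: 3, 20 (2 points).
  x = 9: rhs = 20, matching y values: none (0 points).
  x = 10: rhs = 16, matching y values: 4, 19 (2 points).
  x = 11: rhs = 3, matching y values: 7, 16 (2 points).
  x = 12: rhs = 10, matching y values: none (0 points).
  x = 13: rhs = 20, matching y values: none (0 points).
  x = 14: rhs = 16, matching y values: 4, 19 (2 points).
  x = 15: rhs = 4, matching y values: 2, 21 (2 points).
  x = 16: rhs = 13, matching y values: 6, 17 (2 points).
  x = 17: rhs = 3, matching y values: 7, 16 (2 points).
  x = 18: rhs = 3, matching y values: 7, 16 (2 points).
  x = 19: rhs = 19, matching y values: none (0 points).
  x = 20: rhs = 11, matching y values: none (0 points).
  x = 21: rhs = 8, matching y values: 10, 13 (2 points).
  x = 22: rhs = 16, matching y values: 4, 19 (2 points).
Total affine count: 25.
Full point count |E(F_23)| = 25 + 1 = 26.
Hasse bound: |26 − (23+1)| = |2| = 2 ≤ 2√23 ≈ 9.5917 ✓.


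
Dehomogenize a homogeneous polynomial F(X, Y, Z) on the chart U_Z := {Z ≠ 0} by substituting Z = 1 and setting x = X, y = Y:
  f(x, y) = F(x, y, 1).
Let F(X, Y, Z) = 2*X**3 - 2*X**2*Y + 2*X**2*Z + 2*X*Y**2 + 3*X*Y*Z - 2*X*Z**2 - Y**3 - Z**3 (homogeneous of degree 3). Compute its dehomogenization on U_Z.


f(x, y) = 2*x**3 - 2*x**2*y + 2*x**2 + 2*x*y**2 + 3*x*y - 2*x - y**3 - 1

On U_Z we set Z = 1. Each monomial c·X^i·Y^j·Z^k in F becomes c·x^i·y^j·1^k = c·x^i·y^j.
Substituting Z = 1: F(X, Y, 1) = 2*x**3 - 2*x**2*y + 2*x**2 + 2*x*y**2 + 3*x*y - 2*x - y**3 - 1.
Note: deg(f) ≤ deg(F) = 3; strict inequality happens when F is divisible by Z (lost terms).


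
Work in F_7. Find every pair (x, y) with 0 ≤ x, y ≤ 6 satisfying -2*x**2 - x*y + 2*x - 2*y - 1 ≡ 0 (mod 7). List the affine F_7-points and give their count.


Affine F_7-points: {(0, 3), (1, 2), (2, 4), (3, 3), (4, 4), (6, 2)}; count = 6.

For each of the 49 pairs (x, y) ∈ F_7², evaluate f(x, y) mod 7. Record the zeros.
  x = 0: [0↦6, 1↦4, 2↦2, 3↦0, 4↦5, 5↦3, 6↦1]  zeros at y ∈ {3}
  x = 1: [0↦6, 1↦3, 2↦0, 3↦4, 4↦1, 5↦5, 6↦2]  zeros at y ∈ {2}
  x = 2: [0↦2, 1↦5, 2↦1, 3↦4, 4↦0, 5↦3, 6↦6]  zeros at y ∈ {4}
  x = 3: [0↦1, 1↦3, 2↦5, 3↦0, 4↦2, 5↦4, 6↦6]  zeros at y ∈ {3}
  x = 4: [0↦3, 1↦4, 2↦5, 3↦6, 4↦0, 5↦1, 6↦2]  zeros at y ∈ {4}
  x = 5: [0↦1, 1↦1, 2↦1, 3↦1, 4↦1, 5↦1, 6↦1]  zeros at y ∈ ∅
  x = 6: [0↦2, 1↦1, 2↦0, 3↦6, 4↦5, 5↦4, 6↦3]  zeros at y ∈ {2}
Collecting zeros: affine points = {(0, 3), (1, 2), (2, 4), (3, 3), (4, 4), (6, 2)}.
Total count |C(F_7)_aff| = 6.


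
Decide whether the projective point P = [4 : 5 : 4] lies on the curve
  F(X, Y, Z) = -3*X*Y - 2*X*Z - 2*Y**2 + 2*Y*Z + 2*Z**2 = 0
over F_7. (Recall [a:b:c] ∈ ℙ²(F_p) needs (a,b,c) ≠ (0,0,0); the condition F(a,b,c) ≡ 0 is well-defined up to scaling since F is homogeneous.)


F(4,5,4) ≡ 0 (mod 7); P is on the curve.

Evaluate F(4, 5, 4) term-by-term (mod 7).
  -3*X*Y ↦ -3·4·5·1 = -60
  -2*X*Z ↦ -2·4·1·4 = -32
  -2*Y**2 ↦ -2·1·25·1 = -50
  2*Y*Z ↦ 2·1·5·4 = 40
  2*Z**2 ↦ 2·1·1·16 = 32
Sum: F(4, 5, 4) = (-60) + (-32) + (-50) + (40) + (32) = -70.
Reducing mod 7: -70 ≡ 0 (mod 7).
Since F(a, b, c) ≡ 0 (mod 7), P lies on the curve.


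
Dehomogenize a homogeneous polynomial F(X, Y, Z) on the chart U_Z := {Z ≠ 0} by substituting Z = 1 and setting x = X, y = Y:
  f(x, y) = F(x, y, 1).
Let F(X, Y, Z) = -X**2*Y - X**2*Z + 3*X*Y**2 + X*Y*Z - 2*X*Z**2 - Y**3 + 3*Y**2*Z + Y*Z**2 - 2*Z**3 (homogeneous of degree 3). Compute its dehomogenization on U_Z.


f(x, y) = -x**2*y - x**2 + 3*x*y**2 + x*y - 2*x - y**3 + 3*y**2 + y - 2

On U_Z we set Z = 1. Each monomial c·X^i·Y^j·Z^k in F becomes c·x^i·y^j·1^k = c·x^i·y^j.
Substituting Z = 1: F(X, Y, 1) = -x**2*y - x**2 + 3*x*y**2 + x*y - 2*x - y**3 + 3*y**2 + y - 2.
Note: deg(f) ≤ deg(F) = 3; strict inequality happens when F is divisible by Z (lost terms).


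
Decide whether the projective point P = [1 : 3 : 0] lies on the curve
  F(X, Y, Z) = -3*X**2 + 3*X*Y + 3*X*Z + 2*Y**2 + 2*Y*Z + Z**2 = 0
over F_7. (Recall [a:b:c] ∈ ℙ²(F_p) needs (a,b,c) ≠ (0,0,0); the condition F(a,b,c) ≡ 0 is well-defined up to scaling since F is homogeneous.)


F(1,3,0) ≡ 3 (mod 7); P is NOT on the curve.

Evaluate F(1, 3, 0) term-by-term (mod 7).
  -3*X**2 ↦ -3·1·1·1 = -3
  3*X*Y ↦ 3·1·3·1 = 9
  3*X*Z ↦ 3·1·1·0 = 0
  2*Y**2 ↦ 2·1·9·1 = 18
  2*Y*Z ↦ 2·1·3·0 = 0
  Z**2 ↦ 1·1·1·0 = 0
Sum: F(1, 3, 0) = (-3) + (9) + (0) + (18) + (0) + (0) = 24.
Reducing mod 7: 24 ≡ 3 (mod 7).
Since F(a, b, c) ≡ 3 ≠ 0 (mod 7), P does NOT lie on the curve.


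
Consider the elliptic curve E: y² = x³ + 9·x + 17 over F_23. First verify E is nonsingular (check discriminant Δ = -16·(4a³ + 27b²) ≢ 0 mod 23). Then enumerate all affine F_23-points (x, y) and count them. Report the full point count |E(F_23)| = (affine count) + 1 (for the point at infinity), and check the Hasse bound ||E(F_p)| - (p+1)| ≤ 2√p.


Affine points = {(1, 2), (1, 21), (3, 5), (3, 18), (4, 5), (4, 18), (5, 7), (5, 16), (7, 3), (7, 20), (8, 7), (8, 16), (10, 7), (10, 16), (12, 6), (12, 17), (13, 10), (13, 13), (14, 9), (14, 14), (15, 10), (15, 13), (16, 5), (16, 18), (17, 0), (18, 10), (18, 13), (19, 3), (19, 20), (20, 3), (20, 20)}; affine count = 31; |E(F_23)| = 32.

Discriminant check: Δ ∝ 4a³ + 27b² = 4·9³ + 27·17² = 4·729 + 27·289 ≡ 1 (mod 23). Nonzero ⇒ E is nonsingular.
For each x ∈ F_23, compute rhs = x³ + 9·x + 17 mod 23, then count y ∈ F_23 with y² ≡ rhs.
  x = 0: rhs = 17, matching y values: none (0 points).
  x = 1: rhs = 4, matching y values: 2, 21 (2 points).
  x = 2: rhs = 20, matching y values: none (0 points).
  x = 3: rhs = 2, matching y values: 5, 18 (2 points).
  x = 4: rhs = 2, matching y values: 5, 18 (2 points).
  x = 5: rhs = 3, matching y values: 7, 16 (2 points).
  x = 6: rhs = 11, matching y values: none (0 points).
  x = 7: rhs = 9, matching y values: 3, 20 (2 points).
  x = 8: rhs = 3, matching y values: 7, 16 (2 points).
  x = 9: rhs = 22, matching y values: none (0 points).
  x = 10: rhs = 3, matching y values: 7, 16 (2 points).
  x = 11: rhs = 21, matching y values: none (0 points).
  x = 12: rhs = 13, matching y values: 6, 17 (2 points).
  x = 13: rhs = 8, matching y values: 10, 13 (2 points).
  x = 14: rhs = 12, matching y values: 9, 14 (2 points).
  x = 15: rhs = 8, matching y values: 10, 13 (2 points).
  x = 16: rhs = 2, matching y values: 5, 18 (2 points).
  x = 17: rhs = 0, matching y values: 0 (1 points).
  x = 18: rhs = 8, matching y values: 10, 13 (2 points).
  x = 19: rhs = 9, matching y values: 3, 20 (2 points).
  x = 20: rhs = 9, matching y values: 3, 20 (2 points).
  x = 21: rhs = 14, matching y values: none (0 points).
  x = 22: rhs = 7, matching y values: none (0 points).
Total affine count: 31.
Full point count |E(F_23)| = 31 + 1 = 32.
Hasse bound: |32 − (23+1)| = |8| = 8 ≤ 2√23 ≈ 9.5917 ✓.


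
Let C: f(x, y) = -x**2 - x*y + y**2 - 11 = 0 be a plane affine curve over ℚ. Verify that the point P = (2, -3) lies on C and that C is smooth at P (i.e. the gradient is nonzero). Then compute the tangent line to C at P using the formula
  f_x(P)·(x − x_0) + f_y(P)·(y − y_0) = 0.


Tangent line at P: -x - 8*y - 22 = 0.

Step 1: f(2, -3) = 0, so P lies on C.
Step 2: partial derivatives
  f_x(x, y) = -2*x - y, f_y(x, y) = -x + 2*y.
  f_x(P) = -1, f_y(P) = -8 (gradient nonzero, so P is smooth).
Step 3: tangent line at P: -1·(x − 2) + -8·(y − -3) = 0.
Expanding: -x - 8*y - 22 = 0.


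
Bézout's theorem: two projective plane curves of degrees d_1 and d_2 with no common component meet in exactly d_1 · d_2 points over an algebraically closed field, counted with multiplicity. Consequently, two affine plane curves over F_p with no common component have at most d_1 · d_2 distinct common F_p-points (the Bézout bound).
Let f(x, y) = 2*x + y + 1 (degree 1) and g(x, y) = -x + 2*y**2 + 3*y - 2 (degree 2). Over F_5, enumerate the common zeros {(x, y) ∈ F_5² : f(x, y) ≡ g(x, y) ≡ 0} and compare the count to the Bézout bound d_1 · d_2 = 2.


Common zeros: ∅; count = 0; Bézout bound = 2.

deg(f) = 1, deg(g) = 2, so Bézout bound = 2.
Scan x ∈ F_5. For each x, list the y ∈ F_5 with f(x, y) ≡ 0 and those with g(x, y) ≡ 0 (mod 5); the common zeros in that column are the intersection.
  x = 0: f ≡ 0 at y ∈ {4}; g ≡ 0 at y ∈ {3}; common: ∅.
  x = 1: f ≡ 0 at y ∈ {2}; g ≡ 0 at y ∈ ∅; common: ∅.
  x = 2: f ≡ 0 at y ∈ {0}; g ≡ 0 at y ∈ {2, 4}; common: ∅.
  x = 3: f ≡ 0 at y ∈ {3}; g ≡ 0 at y ∈ {0, 1}; common: ∅.
  x = 4: f ≡ 0 at y ∈ {1}; g ≡ 0 at y ∈ ∅; common: ∅.
Collecting: common zeros = ∅, so the count is 0.
Comparison with the Bézout bound: 0 ≤ 2 = deg(f)·deg(g), as expected for curves with no common component (the affine F_5-count falls short of the bound because intersections may lie at infinity, over extension fields, or carry multiplicity).


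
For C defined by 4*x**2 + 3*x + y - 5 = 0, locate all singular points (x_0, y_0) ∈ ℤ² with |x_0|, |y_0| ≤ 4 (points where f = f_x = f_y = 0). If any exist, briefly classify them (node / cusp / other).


No singular points in the scanned grid; C is smooth there.

Compute partial derivatives:
  f_x = 8*x + 3.
  f_y = 1.
f_y = 1 is a nonzero constant, so f_y never vanishes: no point (x, y) can satisfy f = f_x = f_y = 0. In particular no (x, y) ∈ {−4, ..., 4}² is singular; the curve is smooth.


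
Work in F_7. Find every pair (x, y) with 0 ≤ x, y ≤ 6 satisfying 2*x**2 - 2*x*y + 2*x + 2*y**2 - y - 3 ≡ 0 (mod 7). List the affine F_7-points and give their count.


Affine F_7-points: {(0, 5), (0, 6), (1, 1), (1, 4), (2, 2), (2, 4), (3, 0), (4, 3), (4, 5), (5, 3), (5, 6), (6, 1), (6, 2)}; count = 13.

For each of the 49 pairs (x, y) ∈ F_7², evaluate f(x, y) mod 7. Record the zeros.
  x = 0: [0↦4, 1↦5, 2↦3, 3↦5, 4↦4, 5↦0, 6↦0]  zeros at y ∈ {5, 6}
  x = 1: [0↦1, 1↦0, 2↦3, 3↦3, 4↦0, 5↦1, 6↦6]  zeros at y ∈ {1, 4}
  x = 2: [0↦2, 1↦6, 2↦0, 3↦5, 4↦0, 5↦6, 6↦2]  zeros at y ∈ {2, 4}
  x = 3: [0↦0, 1↦2, 2↦1, 3↦4, 4↦4, 5↦1, 6↦2]  zeros at y ∈ {0}
  x = 4: [0↦2, 1↦2, 2↦6, 3↦0, 4↦5, 5↦0, 6↦6]  zeros at y ∈ {3, 5}
  x = 5: [0↦1, 1↦6, 2↦1, 3↦0, 4↦3, 5↦3, 6↦0]  zeros at y ∈ {3, 6}
  x = 6: [0↦4, 1↦0, 2↦0, 3↦4, 4↦5, 5↦3, 6↦5]  zeros at y ∈ {1, 2}
Collecting zeros: affine points = {(0, 5), (0, 6), (1, 1), (1, 4), (2, 2), (2, 4), (3, 0), (4, 3), (4, 5), (5, 3), (5, 6), (6, 1), (6, 2)}.
Total count |C(F_7)_aff| = 13.


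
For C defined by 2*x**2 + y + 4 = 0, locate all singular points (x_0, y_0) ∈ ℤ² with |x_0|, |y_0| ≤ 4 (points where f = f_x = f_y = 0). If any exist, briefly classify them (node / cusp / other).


No singular points in the scanned grid; C is smooth there.

Compute partial derivatives:
  f_x = 4*x.
  f_y = 1.
f_y = 1 is a nonzero constant, so f_y never vanishes: no point (x, y) can satisfy f = f_x = f_y = 0. In particular no (x, y) ∈ {−4, ..., 4}² is singular; the curve is smooth.


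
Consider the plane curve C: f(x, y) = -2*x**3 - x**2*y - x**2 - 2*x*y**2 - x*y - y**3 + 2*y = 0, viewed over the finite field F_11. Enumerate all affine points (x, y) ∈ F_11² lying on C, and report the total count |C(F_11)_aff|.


Affine F_11-points: {(0, 0), (1, 4), (3, 7), (4, 2), (4, 3), (4, 9), (5, 0), (6, 8)}; count = 8.

For each of the 121 pairs (x, y) ∈ F_11², evaluate f(x, y) mod 11. Record the zeros.
  x = 0: [0↦0, 1↦1, 2↦7, 3↦1, 4↦10, 5↦6, 6↦5, 7↦1, 8↦10, 9↦4, 10↦10]  zeros at y ∈ {0}
  x = 1: [0↦8, 1↦5, 2↦3, 3↦7, 4↦0, 5↦9, 6↦6, 7↦7, 8↦6, 9↦8, 10↦7]  zeros at y ∈ {4}
  x = 2: [0↦2, 1↦4, 2↦3, 3↦4, 4↦1, 5↦10, 6↦3, 7↦7, 8↦5, 9↦2, 10↦3]  zeros at y ∈ ∅
  x = 3: [0↦3, 1↦8, 2↦6, 3↦2, 4↦1, 5↦8, 6↦6, 7↦0, 8↦6, 9↦7, 10↦8]  zeros at y ∈ {7}
  x = 4: [0↦10, 1↦5, 2↦0, 3↦0, 4↦10, 5↦2, 6↦3, 7↦7, 8↦8, 9↦0, 10↦10]  zeros at y ∈ {2, 3, 9}
  x = 5: [0↦0, 1↦5, 2↦6, 3↦8, 4↦5, 5↦2, 6↦4, 7↦5, 8↦10, 9↦2, 10↦8]  zeros at y ∈ {0}
  x = 6: [0↦5, 1↦7, 2↦1, 3↦3, 4↦7, 5↦7, 6↦8, 7↦4, 8↦0, 9↦1, 10↦1]  zeros at y ∈ {8}
  x = 7: [0↦2, 1↦10, 2↦6, 3↦6, 4↦4, 5↦5, 6↦3, 7↦3, 8↦10, 9↦7, 10↦10]  zeros at y ∈ ∅
  x = 8: [0↦1, 1↦2, 2↦9, 3↦5, 4↦6, 5↦6, 6↦10, 7↦1, 8↦6, 9↦8, 10↦1]  zeros at y ∈ ∅
  x = 9: [0↦1, 1↦4, 2↦9, 3↦10, 4↦1, 5↦9, 6↦6, 7↦8, 8↦9, 9↦3, 10↦6]  zeros at y ∈ ∅
  x = 10: [0↦1, 1↦4, 2↦5, 3↦9, 4↦10, 5↦2, 6↦1, 7↦1, 8↦7, 9↦2, 10↦2]  zeros at y ∈ ∅
Collecting zeros: affine points = {(0, 0), (1, 4), (3, 7), (4, 2), (4, 3), (4, 9), (5, 0), (6, 8)}.
Total count |C(F_11)_aff| = 8.


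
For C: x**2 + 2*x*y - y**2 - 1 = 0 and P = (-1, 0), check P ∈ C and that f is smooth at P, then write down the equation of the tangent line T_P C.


Tangent line at P: -2*x - 2*y - 2 = 0.

Step 1: f(-1, 0) = 0, so P lies on C.
Step 2: partial derivatives
  f_x(x, y) = 2*x + 2*y, f_y(x, y) = 2*x - 2*y.
  f_x(P) = -2, f_y(P) = -2 (gradient nonzero, so P is smooth).
Step 3: tangent line at P: -2·(x − -1) + -2·(y − 0) = 0.
Expanding: -2*x - 2*y - 2 = 0.


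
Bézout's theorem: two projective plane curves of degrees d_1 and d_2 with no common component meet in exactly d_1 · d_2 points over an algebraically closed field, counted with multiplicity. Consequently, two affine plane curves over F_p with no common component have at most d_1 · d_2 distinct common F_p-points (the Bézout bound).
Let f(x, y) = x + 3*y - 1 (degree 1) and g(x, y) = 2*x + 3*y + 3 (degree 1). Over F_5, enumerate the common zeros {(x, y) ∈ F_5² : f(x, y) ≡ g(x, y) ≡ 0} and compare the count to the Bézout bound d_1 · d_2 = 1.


Common zeros: {(1, 0)}; count = 1; Bézout bound = 1.

deg(f) = 1, deg(g) = 1, so Bézout bound = 1.
Scan x ∈ F_5. For each x, list the y ∈ F_5 with f(x, y) ≡ 0 and those with g(x, y) ≡ 0 (mod 5); the common zeros in that column are the intersection.
  x = 0: f ≡ 0 at y ∈ {2}; g ≡ 0 at y ∈ {4}; common: ∅.
  x = 1: f ≡ 0 at y ∈ {0}; g ≡ 0 at y ∈ {0}; common: {0}.
  x = 2: f ≡ 0 at y ∈ {3}; g ≡ 0 at y ∈ {1}; common: ∅.
  x = 3: f ≡ 0 at y ∈ {1}; g ≡ 0 at y ∈ {2}; common: ∅.
  x = 4: f ≡ 0 at y ∈ {4}; g ≡ 0 at y ∈ {3}; common: ∅.
Collecting: common zeros = {(1, 0)}, so the count is 1.
Comparison with the Bézout bound: 1 ≤ 1 = deg(f)·deg(g), as expected for curves with no common component (the bound is attained).


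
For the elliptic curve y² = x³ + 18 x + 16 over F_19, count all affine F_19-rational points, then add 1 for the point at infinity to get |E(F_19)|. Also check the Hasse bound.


Affine points = {(0, 4), (0, 15), (1, 4), (1, 15), (4, 0), (6, 6), (6, 13), (8, 8), (8, 11), (11, 5), (11, 14), (16, 7), (16, 12), (18, 4), (18, 15)}; affine count = 15; |E(F_19)| = 16.

Discriminant check: Δ ∝ 4a³ + 27b² = 4·18³ + 27·16² = 4·5832 + 27·256 ≡ 11 (mod 19). Nonzero ⇒ E is nonsingular.
For each x ∈ F_19, compute rhs = x³ + 18·x + 16 mod 19, then count y ∈ F_19 with y² ≡ rhs.
  x = 0: rhs = 16, matching y values: 4, 15 (2 points).
  x = 1: rhs = 16, matching y values: 4, 15 (2 points).
  x = 2: rhs = 3, matching y values: none (0 points).
  x = 3: rhs = 2, matching y values: none (0 points).
  x = 4: rhs = 0, matching y values: 0 (1 points).
  x = 5: rhs = 3, matching y values: none (0 points).
  x = 6: rhs = 17, matching y values: 6, 13 (2 points).
  x = 7: rhs = 10, matching y values: none (0 points).
  x = 8: rhs = 7, matching y values: 8, 11 (2 points).
  x = 9: rhs = 14, matching y values: none (0 points).
  x = 10: rhs = 18, matching y values: none (0 points).
  x = 11: rhs = 6, matching y values: 5, 14 (2 points).
  x = 12: rhs = 3, matching y values: none (0 points).
  x = 13: rhs = 15, matching y values: none (0 points).
  x = 14: rhs = 10, matching y values: none (0 points).
  x = 15: rhs = 13, matching y values: none (0 points).
  x = 16: rhs = 11, matching y values: 7, 12 (2 points).
  x = 17: rhs = 10, matching y values: none (0 points).
  x = 18: rhs = 16, matching y values: 4, 15 (2 points).
Total affine count: 15.
Full point count |E(F_19)| = 15 + 1 = 16.
Hasse bound: |16 − (19+1)| = |-4| = 4 ≤ 2√19 ≈ 8.7178 ✓.


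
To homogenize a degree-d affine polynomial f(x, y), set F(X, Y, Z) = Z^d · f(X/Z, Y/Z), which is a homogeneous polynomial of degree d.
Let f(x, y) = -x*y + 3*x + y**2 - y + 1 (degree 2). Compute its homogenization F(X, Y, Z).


F(X, Y, Z) = -X*Y + 3*X*Z + Y**2 - Y*Z + Z**2

deg(f) = 2.
Substitute x = X/Z, y = Y/Z into f, then multiply by Z^2.
  monomial -1·x^1·y^1 ↦ -1·X^1·Y^1·Z^0.
  monomial 3·x^1·y^0 ↦ 3·X^1·Y^0·Z^1.
  monomial 1·x^0·y^2 ↦ 1·X^0·Y^2·Z^0.
  monomial -1·x^0·y^1 ↦ -1·X^0·Y^1·Z^1.
  monomial 1·x^0·y^0 ↦ 1·X^0·Y^0·Z^2.
Collecting: F(X, Y, Z) = -X*Y + 3*X*Z + Y**2 - Y*Z + Z**2.
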